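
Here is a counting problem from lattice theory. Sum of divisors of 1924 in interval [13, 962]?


Interval [13,962] in divisors of 1924: [13, 26, 481, 962]
Sum = 1482


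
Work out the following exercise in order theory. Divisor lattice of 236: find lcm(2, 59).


In a divisor lattice, join = lcm (least common multiple).
gcd(2,59) = 1
lcm(2,59) = 2*59/gcd = 118/1 = 118


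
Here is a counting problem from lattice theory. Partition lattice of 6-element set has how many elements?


B(n) = number of set partitions of an n-element set.
B(n) satisfies the recurrence: B(n+1) = sum_k C(n,k)*B(k).
B(6) = 203


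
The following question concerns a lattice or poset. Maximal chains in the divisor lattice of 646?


A maximal chain goes from the minimum element to a maximal element via cover relations.
Counting all min-to-max paths in the cover graph.
Total maximal chains: 6


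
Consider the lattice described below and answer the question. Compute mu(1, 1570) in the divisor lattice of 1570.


In a divisor lattice, mu(a,b) = mu(b/a) where mu is the classical Mobius function.
b/a = 1570/1 = 1570
Prime factorization of 1570: primes [2, 5, 157]
1570 is squarefree with 3 prime factor(s), so mu(1570) = (-1)^3 = -1


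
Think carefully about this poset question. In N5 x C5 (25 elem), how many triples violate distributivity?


Distributive law: a ^ (b v c) = (a ^ b) v (a ^ c).
Check all 25^3 = 15625 ordered triples (a,b,c).
  e.g. a=(b,0), b=(a,0), c=(c,0): lhs=(b,0) != rhs=(a,0)
  e.g. a=(b,0), b=(a,0), c=(c,1): lhs=(b,0) != rhs=(a,0)
Total violating triples: 250


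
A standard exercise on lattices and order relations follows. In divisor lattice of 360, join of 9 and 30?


In a divisor lattice, join = lcm (least common multiple).
gcd(9,30) = 3
lcm(9,30) = 9*30/gcd = 270/3 = 90


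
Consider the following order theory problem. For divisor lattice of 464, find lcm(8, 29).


In a divisor lattice, join = lcm (least common multiple).
Compute lcm iteratively: start with first element, then lcm(current, next).
Elements: [8, 29]
lcm(8,29) = 232
Final lcm = 232


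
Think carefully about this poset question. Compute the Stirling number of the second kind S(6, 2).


S(n,k) = k*S(n-1,k) + S(n-1,k-1).
S(5,2) = 15, S(5,1) = 1
S(6,2) = 2*15 + 1 = 30 + 1
S(6,2) = 31


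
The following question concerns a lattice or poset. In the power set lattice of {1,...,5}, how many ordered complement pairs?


Complement pair (a,b): a meet b = bottom, a join b = top.
Here: A intersect B = {} and A union B = {1,...,5}.
Pairs found: ({},{1,2,3,4,5}), ({1},{2,3,4,5}), ({2},{1,3,4,5}), ({3},{1,2,4,5}), ... (28 more)
Total ordered pairs: 32


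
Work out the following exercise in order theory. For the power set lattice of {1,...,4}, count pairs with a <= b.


The order relation is {(a,b) : a <= b}, reflexive so it includes (a,a).
Examples: ({},{}), ({},{1,2}), ({},{1,2,3}), ({},{1,2,3,4}), ({},{1,2,4}), ...
Total ordered pairs: 81


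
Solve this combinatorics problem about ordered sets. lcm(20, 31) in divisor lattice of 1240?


Join=lcm.
gcd(20,31)=1
lcm=620


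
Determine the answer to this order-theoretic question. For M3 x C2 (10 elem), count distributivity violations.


Distributive law: a ^ (b v c) = (a ^ b) v (a ^ c).
Check all 10^3 = 1000 ordered triples (a,b,c).
  e.g. a=(a1,0), b=(a2,0), c=(a3,0): lhs=(a1,0) != rhs=(0,0)
  e.g. a=(a1,0), b=(a2,0), c=(a3,1): lhs=(a1,0) != rhs=(0,0)
Total violating triples: 48


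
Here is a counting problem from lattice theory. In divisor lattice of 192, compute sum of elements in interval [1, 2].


Interval [1,2] in divisors of 192: [1, 2]
Sum = 3


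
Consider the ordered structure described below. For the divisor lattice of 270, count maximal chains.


A maximal chain goes from the minimum element to a maximal element via cover relations.
Counting all min-to-max paths in the cover graph.
Total maximal chains: 20


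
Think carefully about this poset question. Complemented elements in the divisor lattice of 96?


An element a is complemented if some b has a meet b = bottom, a join b = top.
a is complemented iff gcd(a, n/a)=1, i.e. a is a unitary divisor of 96.
Complemented elements: 1, 3, 32, 96
Count: 4


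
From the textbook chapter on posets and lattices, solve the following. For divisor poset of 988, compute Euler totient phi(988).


phi(n) = n * prod_{p|n} (1 - 1/p).
Prime divisors of 988: [2, 13, 19]
phi(988) = 988 * (1 - 1/2) * (1 - 1/13) * (1 - 1/19)
phi(988) = 432


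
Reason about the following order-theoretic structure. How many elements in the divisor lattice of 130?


Divisors of 130: [1, 2, 5, 10, 13, 26, 65, 130]
Count: 8


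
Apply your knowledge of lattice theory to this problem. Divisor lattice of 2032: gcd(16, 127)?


Meet=gcd.
gcd(16,127)=1


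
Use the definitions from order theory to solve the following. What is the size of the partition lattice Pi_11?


B(n) = number of set partitions of an n-element set.
B(n) satisfies the recurrence: B(n+1) = sum_k C(n,k)*B(k).
B(11) = 678570


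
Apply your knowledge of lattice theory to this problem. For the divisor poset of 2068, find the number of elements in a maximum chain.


A chain is a totally ordered subset; we count the number of elements in a maximum chain.
Compute, for each element x, the size of the longest chain ending at x:
  1: 1
  2: 2
  11: 2
  47: 2
  4: 3
  22: 3
  ...
A maximum chain: 1 < 2 < 4 < 44 < 2068
Number of elements in the longest chain: 5


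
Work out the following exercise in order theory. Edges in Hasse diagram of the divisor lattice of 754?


A cover relation a -< b holds when a < b with no c strictly between.
Cover relations:
  1 -< 2
  1 -< 13
  1 -< 29
  2 -< 26
  2 -< 58
  13 -< 26
  13 -< 377
  26 -< 754
  ...4 more
Total: 12


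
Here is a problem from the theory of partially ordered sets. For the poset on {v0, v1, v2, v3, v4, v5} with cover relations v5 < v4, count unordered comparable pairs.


A comparable pair {a,b} has a < b or b < a in the order.
Count unordered pairs where one element is strictly below the other.
Examples: {v4,v5}
Total comparable pairs: 1


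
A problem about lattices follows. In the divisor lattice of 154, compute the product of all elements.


Divisors of 154: [1, 2, 7, 11, 14, 22, 77, 154]
Product = n^(d(n)/2) = 154^(8/2)
Product = 562448656


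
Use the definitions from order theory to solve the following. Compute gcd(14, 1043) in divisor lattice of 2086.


In a divisor lattice, meet = gcd (greatest common divisor).
By Euclidean algorithm or factoring: gcd(14,1043) = 7


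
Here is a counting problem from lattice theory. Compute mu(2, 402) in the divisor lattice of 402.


In a divisor lattice, mu(a,b) = mu(b/a) where mu is the classical Mobius function.
b/a = 402/2 = 201
Prime factorization of 201: primes [3, 67]
201 is squarefree with 2 prime factor(s), so mu(201) = (-1)^2 = 1


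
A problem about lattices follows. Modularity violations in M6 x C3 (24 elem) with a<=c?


Modular law: if a <= c then a v (b ^ c) = (a v b) ^ c.
Check all triples (a,b,c) with a <= c among 24 elements.
This lattice is modular (diamonds M_m and their chain-products are modular).
Total violating triples: 0


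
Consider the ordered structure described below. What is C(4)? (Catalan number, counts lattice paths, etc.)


C(n) = C(2n, n) / (n+1).
C(8, 4) = 70
C(4) = 70 / 5 = 14


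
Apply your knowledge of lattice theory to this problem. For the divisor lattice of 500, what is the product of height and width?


Height = length of longest chain minus 1; width = size of largest antichain.
A maximum chain: 1 | 5 | 25 | 125 | 250 | 500  (height 5).
A maximum antichain: {4, 10, 25}  (width 3).
Product = 5 * 3 = 15


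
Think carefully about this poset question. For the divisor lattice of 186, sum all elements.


sigma(n) = sum of divisors.
Divisors of 186: [1, 2, 3, 6, 31, 62, 93, 186]
Sum = 384


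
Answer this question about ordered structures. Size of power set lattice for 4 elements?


Power set = 2^n.
2^4 = 16


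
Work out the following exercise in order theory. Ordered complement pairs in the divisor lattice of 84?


Complement pair (a,b): a meet b = bottom, a join b = top.
Here: gcd(a,b)=1 and lcm(a,b)=84, i.e. a*b=84 with a,b coprime.
Pairs found: (1,84), (3,28), (4,21), (7,12), ... (4 more)
Total ordered pairs: 8


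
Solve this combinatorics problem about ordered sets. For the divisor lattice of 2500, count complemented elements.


An element a is complemented if some b has a meet b = bottom, a join b = top.
a is complemented iff gcd(a, n/a)=1, i.e. a is a unitary divisor of 2500.
Complemented elements: 1, 4, 625, 2500
Count: 4


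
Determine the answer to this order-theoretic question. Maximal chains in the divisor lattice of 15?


A maximal chain goes from the minimum element to a maximal element via cover relations.
Counting all min-to-max paths in the cover graph.
Total maximal chains: 2


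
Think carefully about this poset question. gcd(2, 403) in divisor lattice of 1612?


Meet=gcd.
gcd(2,403)=1


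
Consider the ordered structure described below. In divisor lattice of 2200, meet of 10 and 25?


In a divisor lattice, meet = gcd (greatest common divisor).
By Euclidean algorithm or factoring: gcd(10,25) = 5


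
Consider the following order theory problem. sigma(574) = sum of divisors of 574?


sigma(n) = sum of divisors.
Divisors of 574: [1, 2, 7, 14, 41, 82, 287, 574]
Sum = 1008


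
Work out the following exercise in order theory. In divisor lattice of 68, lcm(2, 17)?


Join=lcm.
gcd(2,17)=1
lcm=34


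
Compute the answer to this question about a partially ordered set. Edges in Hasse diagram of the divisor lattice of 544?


A cover relation a -< b holds when a < b with no c strictly between.
Cover relations:
  1 -< 2
  1 -< 17
  2 -< 4
  2 -< 34
  4 -< 8
  4 -< 68
  8 -< 16
  8 -< 136
  ...8 more
Total: 16


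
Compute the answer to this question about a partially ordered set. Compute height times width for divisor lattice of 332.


Height = length of longest chain minus 1; width = size of largest antichain.
A maximum chain: 1 | 83 | 166 | 332  (height 3).
A maximum antichain: {2, 83}  (width 2).
Product = 3 * 2 = 6


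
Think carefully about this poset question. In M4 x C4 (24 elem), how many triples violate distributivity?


Distributive law: a ^ (b v c) = (a ^ b) v (a ^ c).
Check all 24^3 = 13824 ordered triples (a,b,c).
  e.g. a=(a1,0), b=(a2,0), c=(a3,0): lhs=(a1,0) != rhs=(0,0)
  e.g. a=(a1,0), b=(a2,0), c=(a3,1): lhs=(a1,0) != rhs=(0,0)
Total violating triples: 1536


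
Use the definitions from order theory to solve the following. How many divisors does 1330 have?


Divisors of 1330: [1, 2, 5, 7, 10, 14, 19, 35, 38, 70, 95, 133, 190, 266, 665, 1330]
Count: 16


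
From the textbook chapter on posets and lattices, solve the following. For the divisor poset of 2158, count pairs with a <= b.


The order relation is {(a,b) : a <= b}, reflexive so it includes (a,a).
Examples: (1,1), (1,1079), (1,13), (1,166), (1,2), ...
Total ordered pairs: 27


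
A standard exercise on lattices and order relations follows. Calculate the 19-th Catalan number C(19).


C(n) = C(2n, n) / (n+1).
C(38, 19) = 35345263800
C(19) = 35345263800 / 20 = 1767263190


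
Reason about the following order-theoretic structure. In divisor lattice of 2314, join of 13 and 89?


In a divisor lattice, join = lcm (least common multiple).
gcd(13,89) = 1
lcm(13,89) = 13*89/gcd = 1157/1 = 1157


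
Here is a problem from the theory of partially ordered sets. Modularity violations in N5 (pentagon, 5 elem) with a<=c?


Modular law: if a <= c then a v (b ^ c) = (a v b) ^ c.
Check all triples (a,b,c) with a <= c among 5 elements.
  e.g. a=a, b=c, c=b: lhs=a != rhs=b
Total violating triples: 1


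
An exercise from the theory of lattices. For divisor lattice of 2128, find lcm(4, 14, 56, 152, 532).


In a divisor lattice, join = lcm (least common multiple).
Compute lcm iteratively: start with first element, then lcm(current, next).
Elements: [4, 14, 56, 152, 532]
lcm(4,14) = 28
lcm(28,56) = 56
lcm(56,152) = 1064
lcm(1064,532) = 1064
Final lcm = 1064


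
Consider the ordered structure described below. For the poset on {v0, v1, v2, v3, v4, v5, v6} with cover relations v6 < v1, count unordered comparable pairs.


A comparable pair {a,b} has a < b or b < a in the order.
Count unordered pairs where one element is strictly below the other.
Examples: {v1,v6}
Total comparable pairs: 1


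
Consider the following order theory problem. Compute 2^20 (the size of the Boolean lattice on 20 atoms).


Power set = 2^n.
2^20 = 1048576


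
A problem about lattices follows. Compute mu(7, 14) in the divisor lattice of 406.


In a divisor lattice, mu(a,b) = mu(b/a) where mu is the classical Mobius function.
b/a = 14/7 = 2
Prime factorization of 2: primes [2]
2 is squarefree with 1 prime factor(s), so mu(2) = (-1)^1 = -1


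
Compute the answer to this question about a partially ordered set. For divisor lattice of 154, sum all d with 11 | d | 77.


Interval [11,77] in divisors of 154: [11, 77]
Sum = 88


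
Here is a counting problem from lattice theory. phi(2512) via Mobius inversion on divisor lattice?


phi(n) = n * prod_{p|n} (1 - 1/p).
Prime divisors of 2512: [2, 157]
phi(2512) = 2512 * (1 - 1/2) * (1 - 1/157)
phi(2512) = 1248


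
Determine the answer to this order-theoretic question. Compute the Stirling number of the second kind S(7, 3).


S(n,k) = k*S(n-1,k) + S(n-1,k-1).
S(6,3) = 90, S(6,2) = 31
S(7,3) = 3*90 + 31 = 270 + 31
S(7,3) = 301


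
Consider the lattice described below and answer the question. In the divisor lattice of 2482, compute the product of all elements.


Divisors of 2482: [1, 2, 17, 34, 73, 146, 1241, 2482]
Product = n^(d(n)/2) = 2482^(8/2)
Product = 37949591784976


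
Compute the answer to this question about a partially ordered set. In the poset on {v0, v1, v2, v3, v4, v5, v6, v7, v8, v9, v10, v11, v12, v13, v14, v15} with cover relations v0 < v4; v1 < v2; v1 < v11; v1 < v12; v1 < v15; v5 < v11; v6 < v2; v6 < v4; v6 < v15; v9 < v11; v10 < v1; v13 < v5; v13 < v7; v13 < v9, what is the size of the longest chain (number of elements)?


A chain is a totally ordered subset; we count the number of elements in a maximum chain.
Compute, for each element x, the size of the longest chain ending at x:
  v0: 1
  v3: 1
  v6: 1
  v8: 1
  v10: 1
  v13: 1
  ...
A maximum chain: v10 < v1 < v2
Number of elements in the longest chain: 3


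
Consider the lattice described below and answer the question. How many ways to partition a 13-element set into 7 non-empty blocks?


S(n,k) = k*S(n-1,k) + S(n-1,k-1).
S(12,7) = 627396, S(12,6) = 1323652
S(13,7) = 7*627396 + 1323652 = 4391772 + 1323652
S(13,7) = 5715424


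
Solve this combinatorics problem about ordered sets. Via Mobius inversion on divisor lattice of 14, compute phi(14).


phi(n) = n * prod_{p|n} (1 - 1/p).
Prime divisors of 14: [2, 7]
phi(14) = 14 * (1 - 1/2) * (1 - 1/7)
phi(14) = 6


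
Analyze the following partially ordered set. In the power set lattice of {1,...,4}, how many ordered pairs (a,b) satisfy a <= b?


The order relation is {(a,b) : a <= b}, reflexive so it includes (a,a).
Examples: ({},{}), ({},{1,2}), ({},{1,2,3}), ({},{1,2,3,4}), ({},{1,2,4}), ...
Total ordered pairs: 81


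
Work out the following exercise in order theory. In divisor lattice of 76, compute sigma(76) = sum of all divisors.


sigma(n) = sum of divisors.
Divisors of 76: [1, 2, 4, 19, 38, 76]
Sum = 140


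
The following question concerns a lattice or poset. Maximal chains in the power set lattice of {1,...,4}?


A maximal chain goes from the minimum element to a maximal element via cover relations.
Counting all min-to-max paths in the cover graph.
Total maximal chains: 24


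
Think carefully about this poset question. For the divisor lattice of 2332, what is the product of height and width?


Height = length of longest chain minus 1; width = size of largest antichain.
A maximum chain: 1 | 53 | 583 | 1166 | 2332  (height 4).
A maximum antichain: {4, 22, 106, 583}  (width 4).
Product = 4 * 4 = 16


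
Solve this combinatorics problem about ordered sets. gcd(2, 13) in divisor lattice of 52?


Meet=gcd.
gcd(2,13)=1


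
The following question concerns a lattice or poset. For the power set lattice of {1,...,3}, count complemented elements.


An element a is complemented if some b has a meet b = bottom, a join b = top.
every subset A has complement S\A, so all elements are complemented.
Complemented elements: {}, {1}, {2}, {3}, {1,2}, {1,3}, ... (2 more)
Count: 8


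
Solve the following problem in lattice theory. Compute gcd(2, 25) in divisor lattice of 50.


In a divisor lattice, meet = gcd (greatest common divisor).
By Euclidean algorithm or factoring: gcd(2,25) = 1


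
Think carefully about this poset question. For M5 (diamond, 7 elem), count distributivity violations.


Distributive law: a ^ (b v c) = (a ^ b) v (a ^ c).
Check all 7^3 = 343 ordered triples (a,b,c).
  e.g. a=a1, b=a2, c=a3: lhs=a1 != rhs=0
  e.g. a=a1, b=a2, c=a4: lhs=a1 != rhs=0
Total violating triples: 60


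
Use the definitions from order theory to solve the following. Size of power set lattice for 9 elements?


Power set = 2^n.
2^9 = 512


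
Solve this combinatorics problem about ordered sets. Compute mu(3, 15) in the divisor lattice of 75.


In a divisor lattice, mu(a,b) = mu(b/a) where mu is the classical Mobius function.
b/a = 15/3 = 5
Prime factorization of 5: primes [5]
5 is squarefree with 1 prime factor(s), so mu(5) = (-1)^1 = -1


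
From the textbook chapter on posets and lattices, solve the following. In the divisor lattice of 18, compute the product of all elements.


Divisors of 18: [1, 2, 3, 6, 9, 18]
Product = n^(d(n)/2) = 18^(6/2)
Product = 5832


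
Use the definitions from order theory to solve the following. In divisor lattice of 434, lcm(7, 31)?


Join=lcm.
gcd(7,31)=1
lcm=217


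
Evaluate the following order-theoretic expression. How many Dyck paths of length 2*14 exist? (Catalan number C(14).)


C(n) = C(2n, n) / (n+1).
C(28, 14) = 40116600
C(14) = 40116600 / 15 = 2674440


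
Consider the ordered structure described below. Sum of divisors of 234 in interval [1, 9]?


Interval [1,9] in divisors of 234: [1, 3, 9]
Sum = 13


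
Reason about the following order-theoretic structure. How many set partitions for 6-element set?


B(n) = number of set partitions of an n-element set.
B(n) satisfies the recurrence: B(n+1) = sum_k C(n,k)*B(k).
B(6) = 203


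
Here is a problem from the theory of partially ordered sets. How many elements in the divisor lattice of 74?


Divisors of 74: [1, 2, 37, 74]
Count: 4


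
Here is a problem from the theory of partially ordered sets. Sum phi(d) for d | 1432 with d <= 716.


Divisors of 1432 up to 716: [1, 2, 4, 8, 179, 358, 716]
phi values: [1, 1, 2, 4, 178, 178, 356]
Sum = 720


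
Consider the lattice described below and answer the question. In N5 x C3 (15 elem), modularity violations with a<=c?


Modular law: if a <= c then a v (b ^ c) = (a v b) ^ c.
Check all triples (a,b,c) with a <= c among 15 elements.
  e.g. a=(a,0), b=(c,0), c=(b,0): lhs=(a,0) != rhs=(b,0)
  e.g. a=(a,0), b=(c,1), c=(b,0): lhs=(a,0) != rhs=(b,0)
Total violating triples: 18


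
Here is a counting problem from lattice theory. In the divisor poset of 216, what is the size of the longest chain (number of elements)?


A chain is a totally ordered subset; we count the number of elements in a maximum chain.
Compute, for each element x, the size of the longest chain ending at x:
  1: 1
  2: 2
  3: 2
  4: 3
  9: 3
  6: 3
  ...
A maximum chain: 1 < 2 < 4 < 8 < 24 < 72 < 216
Number of elements in the longest chain: 7


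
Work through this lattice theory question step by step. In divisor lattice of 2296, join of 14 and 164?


In a divisor lattice, join = lcm (least common multiple).
gcd(14,164) = 2
lcm(14,164) = 14*164/gcd = 2296/2 = 1148


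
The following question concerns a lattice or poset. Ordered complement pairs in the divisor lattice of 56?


Complement pair (a,b): a meet b = bottom, a join b = top.
Here: gcd(a,b)=1 and lcm(a,b)=56, i.e. a*b=56 with a,b coprime.
Pairs found: (1,56), (7,8), (8,7), (56,1)
Total ordered pairs: 4


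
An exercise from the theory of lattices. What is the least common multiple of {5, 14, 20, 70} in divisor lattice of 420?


In a divisor lattice, join = lcm (least common multiple).
Compute lcm iteratively: start with first element, then lcm(current, next).
Elements: [5, 14, 20, 70]
lcm(5,14) = 70
lcm(70,20) = 140
lcm(140,70) = 140
Final lcm = 140


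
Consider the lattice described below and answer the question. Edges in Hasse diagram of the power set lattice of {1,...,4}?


A cover relation a -< b holds when a < b with no c strictly between.
Cover relations:
  {} -< {1}
  {} -< {2}
  {} -< {3}
  {} -< {4}
  {1} -< {1,2}
  {1} -< {1,3}
  {1} -< {1,4}
  {2} -< {1,2}
  ...24 more
Total: 32


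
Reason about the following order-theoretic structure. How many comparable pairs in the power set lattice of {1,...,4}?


A comparable pair {a,b} has a < b or b < a in the order.
Count unordered pairs where one element is strictly below the other.
Examples: {{},{1}}, {{},{2}}, {{},{3}}, {{},{4}}, ...
Total comparable pairs: 65


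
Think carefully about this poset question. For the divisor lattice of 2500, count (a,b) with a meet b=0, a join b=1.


Complement pair (a,b): a meet b = bottom, a join b = top.
Here: gcd(a,b)=1 and lcm(a,b)=2500, i.e. a*b=2500 with a,b coprime.
Pairs found: (1,2500), (4,625), (625,4), (2500,1)
Total ordered pairs: 4


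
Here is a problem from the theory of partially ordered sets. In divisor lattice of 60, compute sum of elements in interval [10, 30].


Interval [10,30] in divisors of 60: [10, 30]
Sum = 40


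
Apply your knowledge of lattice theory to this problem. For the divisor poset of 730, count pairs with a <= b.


The order relation is {(a,b) : a <= b}, reflexive so it includes (a,a).
Examples: (1,1), (1,10), (1,146), (1,2), (1,365), ...
Total ordered pairs: 27


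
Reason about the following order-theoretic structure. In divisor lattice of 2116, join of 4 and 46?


In a divisor lattice, join = lcm (least common multiple).
gcd(4,46) = 2
lcm(4,46) = 4*46/gcd = 184/2 = 92


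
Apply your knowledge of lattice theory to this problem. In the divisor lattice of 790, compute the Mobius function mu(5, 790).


In a divisor lattice, mu(a,b) = mu(b/a) where mu is the classical Mobius function.
b/a = 790/5 = 158
Prime factorization of 158: primes [2, 79]
158 is squarefree with 2 prime factor(s), so mu(158) = (-1)^2 = 1


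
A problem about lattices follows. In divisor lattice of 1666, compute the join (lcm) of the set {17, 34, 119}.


In a divisor lattice, join = lcm (least common multiple).
Compute lcm iteratively: start with first element, then lcm(current, next).
Elements: [17, 34, 119]
lcm(17,34) = 34
lcm(34,119) = 238
Final lcm = 238


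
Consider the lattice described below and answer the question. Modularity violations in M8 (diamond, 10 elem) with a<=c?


Modular law: if a <= c then a v (b ^ c) = (a v b) ^ c.
Check all triples (a,b,c) with a <= c among 10 elements.
This lattice is modular (diamonds M_m and their chain-products are modular).
Total violating triples: 0


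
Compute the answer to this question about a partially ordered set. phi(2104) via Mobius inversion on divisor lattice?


phi(n) = n * prod_{p|n} (1 - 1/p).
Prime divisors of 2104: [2, 263]
phi(2104) = 2104 * (1 - 1/2) * (1 - 1/263)
phi(2104) = 1048


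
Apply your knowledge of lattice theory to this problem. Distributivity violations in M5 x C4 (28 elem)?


Distributive law: a ^ (b v c) = (a ^ b) v (a ^ c).
Check all 28^3 = 21952 ordered triples (a,b,c).
  e.g. a=(a1,0), b=(a2,0), c=(a3,0): lhs=(a1,0) != rhs=(0,0)
  e.g. a=(a1,0), b=(a2,0), c=(a3,1): lhs=(a1,0) != rhs=(0,0)
Total violating triples: 3840


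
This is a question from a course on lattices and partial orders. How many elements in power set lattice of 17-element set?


Power set = 2^n.
2^17 = 131072


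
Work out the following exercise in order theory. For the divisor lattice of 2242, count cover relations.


A cover relation a -< b holds when a < b with no c strictly between.
Cover relations:
  1 -< 2
  1 -< 19
  1 -< 59
  2 -< 38
  2 -< 118
  19 -< 38
  19 -< 1121
  38 -< 2242
  ...4 more
Total: 12


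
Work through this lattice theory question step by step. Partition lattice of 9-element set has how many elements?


B(n) = number of set partitions of an n-element set.
B(n) satisfies the recurrence: B(n+1) = sum_k C(n,k)*B(k).
B(9) = 21147


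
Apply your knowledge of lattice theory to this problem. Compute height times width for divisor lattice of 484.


Height = length of longest chain minus 1; width = size of largest antichain.
A maximum chain: 1 | 11 | 121 | 242 | 484  (height 4).
A maximum antichain: {4, 22, 121}  (width 3).
Product = 4 * 3 = 12


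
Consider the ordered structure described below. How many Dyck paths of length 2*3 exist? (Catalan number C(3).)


C(n) = C(2n, n) / (n+1).
C(6, 3) = 20
C(3) = 20 / 4 = 5


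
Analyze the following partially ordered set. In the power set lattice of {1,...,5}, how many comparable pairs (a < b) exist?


A comparable pair {a,b} has a < b or b < a in the order.
Count unordered pairs where one element is strictly below the other.
Examples: {{},{1}}, {{},{2}}, {{},{3}}, {{},{4}}, ...
Total comparable pairs: 211


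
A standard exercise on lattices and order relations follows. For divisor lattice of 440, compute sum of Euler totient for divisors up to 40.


Divisors of 440 up to 40: [1, 2, 4, 5, 8, 10, 11, 20, 22, 40]
phi values: [1, 1, 2, 4, 4, 4, 10, 8, 10, 16]
Sum = 60


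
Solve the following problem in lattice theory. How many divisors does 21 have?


Divisors of 21: [1, 3, 7, 21]
Count: 4


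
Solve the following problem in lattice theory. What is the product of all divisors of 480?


Divisors of 480: [1, 2, 3, 4, 5, 6, 8, 10, 12, 15, 16, 20, 24, 30, 32, 40, 48, 60, 80, 96, 120, 160, 240, 480]
Product = n^(d(n)/2) = 480^(24/2)
Product = 149587343098087735296000000000000


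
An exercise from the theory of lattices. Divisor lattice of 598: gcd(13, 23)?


Meet=gcd.
gcd(13,23)=1


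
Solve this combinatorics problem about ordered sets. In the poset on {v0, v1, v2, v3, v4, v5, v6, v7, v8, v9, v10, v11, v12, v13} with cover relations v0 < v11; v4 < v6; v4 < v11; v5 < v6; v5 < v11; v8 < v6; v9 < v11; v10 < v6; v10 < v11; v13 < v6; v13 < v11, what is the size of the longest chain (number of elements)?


A chain is a totally ordered subset; we count the number of elements in a maximum chain.
Compute, for each element x, the size of the longest chain ending at x:
  v0: 1
  v1: 1
  v2: 1
  v3: 1
  v4: 1
  v5: 1
  ...
A maximum chain: v4 < v6
Number of elements in the longest chain: 2


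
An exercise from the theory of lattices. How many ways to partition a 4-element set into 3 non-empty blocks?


S(n,k) = k*S(n-1,k) + S(n-1,k-1).
S(3,3) = 1, S(3,2) = 3
S(4,3) = 3*1 + 3 = 3 + 3
S(4,3) = 6


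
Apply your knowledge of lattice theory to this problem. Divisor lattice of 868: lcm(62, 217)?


Join=lcm.
gcd(62,217)=31
lcm=434


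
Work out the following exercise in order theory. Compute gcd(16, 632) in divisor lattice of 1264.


In a divisor lattice, meet = gcd (greatest common divisor).
By Euclidean algorithm or factoring: gcd(16,632) = 8


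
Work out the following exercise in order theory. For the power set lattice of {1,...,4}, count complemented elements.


An element a is complemented if some b has a meet b = bottom, a join b = top.
every subset A has complement S\A, so all elements are complemented.
Complemented elements: {}, {1}, {2}, {3}, {4}, {1,2}, ... (10 more)
Count: 16


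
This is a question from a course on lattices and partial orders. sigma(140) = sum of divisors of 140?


sigma(n) = sum of divisors.
Divisors of 140: [1, 2, 4, 5, 7, 10, 14, 20, 28, 35, 70, 140]
Sum = 336


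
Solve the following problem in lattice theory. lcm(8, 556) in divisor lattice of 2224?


Join=lcm.
gcd(8,556)=4
lcm=1112


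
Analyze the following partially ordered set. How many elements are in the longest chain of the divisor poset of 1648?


A chain is a totally ordered subset; we count the number of elements in a maximum chain.
Compute, for each element x, the size of the longest chain ending at x:
  1: 1
  2: 2
  103: 2
  4: 3
  8: 4
  206: 3
  ...
A maximum chain: 1 < 2 < 4 < 8 < 16 < 1648
Number of elements in the longest chain: 6


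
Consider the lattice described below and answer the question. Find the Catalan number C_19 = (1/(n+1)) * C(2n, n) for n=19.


C(n) = C(2n, n) / (n+1).
C(38, 19) = 35345263800
C(19) = 35345263800 / 20 = 1767263190


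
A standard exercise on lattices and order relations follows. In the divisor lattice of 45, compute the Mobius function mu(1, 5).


In a divisor lattice, mu(a,b) = mu(b/a) where mu is the classical Mobius function.
b/a = 5/1 = 5
Prime factorization of 5: primes [5]
5 is squarefree with 1 prime factor(s), so mu(5) = (-1)^1 = -1


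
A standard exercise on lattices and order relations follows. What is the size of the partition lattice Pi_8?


B(n) = number of set partitions of an n-element set.
B(n) satisfies the recurrence: B(n+1) = sum_k C(n,k)*B(k).
B(8) = 4140


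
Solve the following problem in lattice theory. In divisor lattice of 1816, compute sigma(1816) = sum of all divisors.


sigma(n) = sum of divisors.
Divisors of 1816: [1, 2, 4, 8, 227, 454, 908, 1816]
Sum = 3420


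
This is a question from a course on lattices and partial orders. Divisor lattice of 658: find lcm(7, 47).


In a divisor lattice, join = lcm (least common multiple).
gcd(7,47) = 1
lcm(7,47) = 7*47/gcd = 329/1 = 329


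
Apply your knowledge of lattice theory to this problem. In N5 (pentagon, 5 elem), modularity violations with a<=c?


Modular law: if a <= c then a v (b ^ c) = (a v b) ^ c.
Check all triples (a,b,c) with a <= c among 5 elements.
  e.g. a=a, b=c, c=b: lhs=a != rhs=b
Total violating triples: 1


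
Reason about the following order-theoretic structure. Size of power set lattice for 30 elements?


Power set = 2^n.
2^30 = 1073741824


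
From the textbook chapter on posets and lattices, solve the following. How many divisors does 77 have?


Divisors of 77: [1, 7, 11, 77]
Count: 4


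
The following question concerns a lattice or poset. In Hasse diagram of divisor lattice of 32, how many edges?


A cover relation a -< b holds when a < b with no c strictly between.
Cover relations:
  1 -< 2
  2 -< 4
  4 -< 8
  8 -< 16
  16 -< 32
Total: 5


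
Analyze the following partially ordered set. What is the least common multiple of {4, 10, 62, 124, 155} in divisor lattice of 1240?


In a divisor lattice, join = lcm (least common multiple).
Compute lcm iteratively: start with first element, then lcm(current, next).
Elements: [4, 10, 62, 124, 155]
lcm(4,10) = 20
lcm(20,62) = 620
lcm(620,124) = 620
lcm(620,155) = 620
Final lcm = 620


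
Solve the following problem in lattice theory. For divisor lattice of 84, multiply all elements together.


Divisors of 84: [1, 2, 3, 4, 6, 7, 12, 14, 21, 28, 42, 84]
Product = n^(d(n)/2) = 84^(12/2)
Product = 351298031616


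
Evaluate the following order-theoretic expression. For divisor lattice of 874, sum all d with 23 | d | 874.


Interval [23,874] in divisors of 874: [23, 46, 437, 874]
Sum = 1380


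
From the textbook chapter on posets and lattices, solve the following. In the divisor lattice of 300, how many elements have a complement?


An element a is complemented if some b has a meet b = bottom, a join b = top.
a is complemented iff gcd(a, n/a)=1, i.e. a is a unitary divisor of 300.
Complemented elements: 1, 3, 4, 12, 25, 75, ... (2 more)
Count: 8


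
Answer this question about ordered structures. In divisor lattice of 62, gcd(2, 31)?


Meet=gcd.
gcd(2,31)=1


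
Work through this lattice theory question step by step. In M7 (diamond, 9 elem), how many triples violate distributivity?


Distributive law: a ^ (b v c) = (a ^ b) v (a ^ c).
Check all 9^3 = 729 ordered triples (a,b,c).
  e.g. a=a1, b=a2, c=a3: lhs=a1 != rhs=0
  e.g. a=a1, b=a2, c=a4: lhs=a1 != rhs=0
Total violating triples: 210


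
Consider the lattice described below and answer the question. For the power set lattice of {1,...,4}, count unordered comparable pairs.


A comparable pair {a,b} has a < b or b < a in the order.
Count unordered pairs where one element is strictly below the other.
Examples: {{},{1}}, {{},{2}}, {{},{3}}, {{},{4}}, ...
Total comparable pairs: 65


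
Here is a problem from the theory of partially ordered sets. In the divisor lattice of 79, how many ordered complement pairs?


Complement pair (a,b): a meet b = bottom, a join b = top.
Here: gcd(a,b)=1 and lcm(a,b)=79, i.e. a*b=79 with a,b coprime.
Pairs found: (1,79), (79,1)
Total ordered pairs: 2


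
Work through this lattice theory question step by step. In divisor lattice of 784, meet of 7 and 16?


In a divisor lattice, meet = gcd (greatest common divisor).
By Euclidean algorithm or factoring: gcd(7,16) = 1


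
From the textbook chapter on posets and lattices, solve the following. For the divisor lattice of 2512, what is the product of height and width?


Height = length of longest chain minus 1; width = size of largest antichain.
A maximum chain: 1 | 157 | 314 | 628 | 1256 | 2512  (height 5).
A maximum antichain: {2, 157}  (width 2).
Product = 5 * 2 = 10


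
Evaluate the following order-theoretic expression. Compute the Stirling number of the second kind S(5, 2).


S(n,k) = k*S(n-1,k) + S(n-1,k-1).
S(4,2) = 7, S(4,1) = 1
S(5,2) = 2*7 + 1 = 14 + 1
S(5,2) = 15


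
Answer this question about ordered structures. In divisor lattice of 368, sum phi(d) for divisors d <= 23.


Divisors of 368 up to 23: [1, 2, 4, 8, 16, 23]
phi values: [1, 1, 2, 4, 8, 22]
Sum = 38


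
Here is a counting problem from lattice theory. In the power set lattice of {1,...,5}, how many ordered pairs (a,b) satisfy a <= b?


The order relation is {(a,b) : a <= b}, reflexive so it includes (a,a).
Examples: ({},{}), ({},{1,2}), ({},{1,2,3}), ({},{1,2,3,4}), ({},{1,2,3,4,5}), ...
Total ordered pairs: 243


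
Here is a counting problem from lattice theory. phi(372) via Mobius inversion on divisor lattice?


phi(n) = n * prod_{p|n} (1 - 1/p).
Prime divisors of 372: [2, 3, 31]
phi(372) = 372 * (1 - 1/2) * (1 - 1/3) * (1 - 1/31)
phi(372) = 120


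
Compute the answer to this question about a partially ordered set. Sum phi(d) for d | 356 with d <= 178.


Divisors of 356 up to 178: [1, 2, 4, 89, 178]
phi values: [1, 1, 2, 88, 88]
Sum = 180


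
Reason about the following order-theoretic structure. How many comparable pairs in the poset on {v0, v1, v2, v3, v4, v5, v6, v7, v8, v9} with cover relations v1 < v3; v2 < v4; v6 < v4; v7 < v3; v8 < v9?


A comparable pair {a,b} has a < b or b < a in the order.
Count unordered pairs where one element is strictly below the other.
Examples: {v1,v3}, {v2,v4}, {v3,v7}, {v4,v6}, ...
Total comparable pairs: 5


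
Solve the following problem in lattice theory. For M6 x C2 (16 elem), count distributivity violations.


Distributive law: a ^ (b v c) = (a ^ b) v (a ^ c).
Check all 16^3 = 4096 ordered triples (a,b,c).
  e.g. a=(a1,0), b=(a2,0), c=(a3,0): lhs=(a1,0) != rhs=(0,0)
  e.g. a=(a1,0), b=(a2,0), c=(a3,1): lhs=(a1,0) != rhs=(0,0)
Total violating triples: 960


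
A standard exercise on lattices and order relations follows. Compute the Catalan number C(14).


C(n) = C(2n, n) / (n+1).
C(28, 14) = 40116600
C(14) = 40116600 / 15 = 2674440


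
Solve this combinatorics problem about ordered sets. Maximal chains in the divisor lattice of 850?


A maximal chain goes from the minimum element to a maximal element via cover relations.
Counting all min-to-max paths in the cover graph.
Total maximal chains: 12


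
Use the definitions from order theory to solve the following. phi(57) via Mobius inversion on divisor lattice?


phi(n) = n * prod_{p|n} (1 - 1/p).
Prime divisors of 57: [3, 19]
phi(57) = 57 * (1 - 1/3) * (1 - 1/19)
phi(57) = 36


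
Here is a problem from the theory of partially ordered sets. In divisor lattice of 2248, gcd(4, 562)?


Meet=gcd.
gcd(4,562)=2


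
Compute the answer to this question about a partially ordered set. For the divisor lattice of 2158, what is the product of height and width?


Height = length of longest chain minus 1; width = size of largest antichain.
A maximum chain: 1 | 83 | 1079 | 2158  (height 3).
A maximum antichain: {2, 13, 83}  (width 3).
Product = 3 * 3 = 9


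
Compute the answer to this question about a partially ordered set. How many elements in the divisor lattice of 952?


Divisors of 952: [1, 2, 4, 7, 8, 14, 17, 28, 34, 56, 68, 119, 136, 238, 476, 952]
Count: 16


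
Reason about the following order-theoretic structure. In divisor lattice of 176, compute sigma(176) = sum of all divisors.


sigma(n) = sum of divisors.
Divisors of 176: [1, 2, 4, 8, 11, 16, 22, 44, 88, 176]
Sum = 372


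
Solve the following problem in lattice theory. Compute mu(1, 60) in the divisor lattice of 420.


In a divisor lattice, mu(a,b) = mu(b/a) where mu is the classical Mobius function.
b/a = 60/1 = 60
Prime factorization of 60: primes [2, 3, 5]
60 is not squarefree, so mu(60) = 0


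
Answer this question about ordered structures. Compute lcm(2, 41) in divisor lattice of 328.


In a divisor lattice, join = lcm (least common multiple).
gcd(2,41) = 1
lcm(2,41) = 2*41/gcd = 82/1 = 82


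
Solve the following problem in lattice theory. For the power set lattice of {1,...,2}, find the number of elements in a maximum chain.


A chain is a totally ordered subset; we count the number of elements in a maximum chain.
Compute, for each element x, the size of the longest chain ending at x:
  {}: 1
  {1}: 2
  {2}: 2
  {1,2}: 3
A maximum chain: {} < {1} < {1,2}
Number of elements in the longest chain: 3


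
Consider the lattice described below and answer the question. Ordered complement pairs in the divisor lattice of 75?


Complement pair (a,b): a meet b = bottom, a join b = top.
Here: gcd(a,b)=1 and lcm(a,b)=75, i.e. a*b=75 with a,b coprime.
Pairs found: (1,75), (3,25), (25,3), (75,1)
Total ordered pairs: 4


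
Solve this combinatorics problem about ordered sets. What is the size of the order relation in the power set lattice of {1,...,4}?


The order relation is {(a,b) : a <= b}, reflexive so it includes (a,a).
Examples: ({},{}), ({},{1,2}), ({},{1,2,3}), ({},{1,2,3,4}), ({},{1,2,4}), ...
Total ordered pairs: 81


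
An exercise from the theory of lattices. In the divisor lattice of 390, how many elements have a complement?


An element a is complemented if some b has a meet b = bottom, a join b = top.
a is complemented iff gcd(a, n/a)=1, i.e. a is a unitary divisor of 390.
Complemented elements: 1, 2, 3, 5, 6, 10, ... (10 more)
Count: 16


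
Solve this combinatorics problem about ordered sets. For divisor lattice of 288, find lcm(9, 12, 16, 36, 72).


In a divisor lattice, join = lcm (least common multiple).
Compute lcm iteratively: start with first element, then lcm(current, next).
Elements: [9, 12, 16, 36, 72]
lcm(9,12) = 36
lcm(36,16) = 144
lcm(144,36) = 144
lcm(144,72) = 144
Final lcm = 144
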